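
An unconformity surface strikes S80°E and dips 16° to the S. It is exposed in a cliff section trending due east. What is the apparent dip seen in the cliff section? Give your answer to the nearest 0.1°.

2.9°

The section lies 10° from the strike.
tan α = tan 16° × sin 10° = 0.2867 × 0.1736 = 0.0498
α = arctan(0.0498) = 2.85°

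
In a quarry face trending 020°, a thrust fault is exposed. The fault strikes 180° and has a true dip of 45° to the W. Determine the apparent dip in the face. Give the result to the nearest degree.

The section lies 20° from the strike.
tan(apparent dip) = tan 45° · sin 20° = 0.3420
apparent dip = arctan 0.3420 = 18.88°

19°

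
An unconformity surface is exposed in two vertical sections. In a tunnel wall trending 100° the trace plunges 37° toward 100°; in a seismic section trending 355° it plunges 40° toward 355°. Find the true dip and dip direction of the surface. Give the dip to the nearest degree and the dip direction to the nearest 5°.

true dip 53°, dip direction 045°

The two traces are lines in the plane: v₁ = (sin 100°·cos 37°, cos 100°·cos 37°, −sin 37°), v₂ = (sin 355°·cos 40°, cos 355°·cos 40°, −sin 40°).
The plane normal is n = v₁ × v₂ ∝ (0.548, 0.546, 0.591).
tan δ = √(n_x²+n_y²)/n_z = 0.774/0.591, so δ = 52.6°.
Dip direction = atan2(0.548, 0.546) = 45° (azimuth of n's horizontal projection).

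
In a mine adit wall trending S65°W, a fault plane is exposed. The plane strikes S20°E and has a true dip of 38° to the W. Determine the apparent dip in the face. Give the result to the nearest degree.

The section lies 85° from the strike.
tan α = tan 38° × sin 85° = 0.7813 × 0.9962 = 0.7783
apparent dip = arctan 0.7783 = 37.89°

38°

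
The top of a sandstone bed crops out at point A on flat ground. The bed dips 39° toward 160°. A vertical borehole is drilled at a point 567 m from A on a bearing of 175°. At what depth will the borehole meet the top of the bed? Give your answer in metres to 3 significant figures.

The hole lies 15° from the dip direction, so the down-dip offset is 567 × cos 15° = 547.68 m.
Depth = down-dip offset × tan(dip) = 547.68 × tan 39° = 547.68 × 0.8098
Depth = 443.50 m

444 m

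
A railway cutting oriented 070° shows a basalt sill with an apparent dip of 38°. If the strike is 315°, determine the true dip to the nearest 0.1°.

40.8°

The section is 65° from the strike.
tan(true dip) = tan 38° / sin 65° = 0.8621
δ = arctan(0.8621) = 40.76°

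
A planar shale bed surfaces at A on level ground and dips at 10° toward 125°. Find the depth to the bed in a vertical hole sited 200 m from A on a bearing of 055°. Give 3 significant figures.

12.1 m

The hole lies 70° from the dip direction, so the down-dip offset is 200 × cos 70° = 68.40 m.
Depth = down-dip offset × tan(dip) = 68.40 × tan 10° = 68.40 × 0.1763
Depth = 12.06 m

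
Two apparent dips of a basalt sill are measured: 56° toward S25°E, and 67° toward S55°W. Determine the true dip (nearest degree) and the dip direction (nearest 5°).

The two traces are lines in the plane: v₁ = (sin 155°·cos 56°, cos 155°·cos 56°, −sin 56°), v₂ = (sin 235°·cos 67°, cos 235°·cos 67°, −sin 67°).
Cross product v₁ × v₂ gives the pole to the plane: n ∝ (-0.281, -0.483, 0.215).
True dip = arccos(n_z / |n|) = arccos(0.3595) = 68.9°.
The horizontal component of n points toward azimuth atan2(n_x, n_y) = 210°, the dip direction.

true dip 69°, dip direction 210°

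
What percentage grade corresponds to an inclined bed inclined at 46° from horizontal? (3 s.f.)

104%

grade % = 100 × tan 46° = 100 × 1.0355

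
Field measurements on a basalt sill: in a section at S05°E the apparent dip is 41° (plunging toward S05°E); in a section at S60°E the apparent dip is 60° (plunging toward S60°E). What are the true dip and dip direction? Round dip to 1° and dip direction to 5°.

Represent each trace as a vector plunging at its apparent dip toward its trend (east-north-up frame): v₁ = (0.066, -0.752, -0.656), v₂ = (0.433, -0.250, -0.866).
Cross product v₁ × v₂ gives the pole to the plane: n ∝ (0.487, -0.227, 0.309).
Dip δ = arctan(|n_h|/n_z) = arctan(0.537/0.309) = 60.1°.
Dip direction = azimuth of (n_x, n_y) = atan2(0.487, -0.227) = 115°.

true dip 60°, dip direction 115°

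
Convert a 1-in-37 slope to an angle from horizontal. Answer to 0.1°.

1.5°

tan θ = 1/37 = 0.0270
θ = arctan(0.0270) = 1.55°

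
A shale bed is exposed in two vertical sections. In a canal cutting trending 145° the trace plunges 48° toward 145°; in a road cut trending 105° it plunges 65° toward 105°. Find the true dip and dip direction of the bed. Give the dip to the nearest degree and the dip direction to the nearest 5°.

Represent each trace as a vector plunging at its apparent dip toward its trend (east-north-up frame): v₁ = (0.384, -0.548, -0.743), v₂ = (0.408, -0.109, -0.906).
n = v₁ × v₂ = (0.415, 0.044, 0.182) (taken with n_z > 0).
tan δ = √(n_x²+n_y²)/n_z = 0.418/0.182, so δ = 66.5°.
Dip direction = atan2(0.415, 0.044) = 84° (azimuth of n's horizontal projection).

true dip 66°, dip direction 085°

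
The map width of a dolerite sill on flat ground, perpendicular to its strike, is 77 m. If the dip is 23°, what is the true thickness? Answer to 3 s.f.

True thickness t = w · sin(dip) = 77 × sin 23°
t = 77 × 0.3907 = 30.086 m

30.1 m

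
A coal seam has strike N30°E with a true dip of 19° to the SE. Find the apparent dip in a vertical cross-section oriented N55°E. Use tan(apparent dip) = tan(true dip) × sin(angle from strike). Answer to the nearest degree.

The strike is N30°E and the section trends N55°E; the acute angle between them is β = 25°.
tan α = tan 19° × sin 25° = 0.3443 × 0.4226 = 0.1455
apparent dip = arctan 0.1455 = 8.28°

8°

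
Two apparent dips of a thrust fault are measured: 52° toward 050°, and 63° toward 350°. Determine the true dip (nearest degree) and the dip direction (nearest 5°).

true dip 63°, dip direction 000°

Each apparent-dip line lies in the plane. As unit vectors (x east, y north, z up), v₁ plunges 52°→050° and v₂ plunges 63°→350°.
The plane normal is n = v₁ × v₂ ∝ (-0.000, 0.482, 0.242).
tan δ = √(n_x²+n_y²)/n_z = 0.482/0.242, so δ = 63.4°.
Dip direction = azimuth of (n_x, n_y) = atan2(-0.000, 0.482) = 360°.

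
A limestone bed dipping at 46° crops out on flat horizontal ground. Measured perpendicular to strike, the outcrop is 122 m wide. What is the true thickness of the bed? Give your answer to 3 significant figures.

87.8 m

True thickness t = w · sin(dip) = 122 × sin 46°
t = 122 × 0.7193 = 87.759 m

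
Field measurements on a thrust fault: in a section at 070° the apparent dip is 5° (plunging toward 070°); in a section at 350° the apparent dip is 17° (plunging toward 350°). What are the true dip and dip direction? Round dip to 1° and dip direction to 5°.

The two traces are lines in the plane: v₁ = (sin 70°·cos 5°, cos 70°·cos 5°, −sin 5°), v₂ = (sin 350°·cos 17°, cos 350°·cos 17°, −sin 17°).
The plane normal is n = v₁ × v₂ ∝ (-0.018, 0.288, 0.938).
True dip = arccos(n_z / |n|) = arccos(0.9558) = 17.1°.
The horizontal component of n points toward azimuth atan2(n_x, n_y) = 357°, the dip direction.

true dip 17°, dip direction 355°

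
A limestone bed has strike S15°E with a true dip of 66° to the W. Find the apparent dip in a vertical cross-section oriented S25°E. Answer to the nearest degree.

21°

Angle between strike (S15°E) and section (S25°E): β = 10°.
tan(apparent dip) = tan 66° · sin 10° = 0.3900
α = arctan(0.3900) = 21.31°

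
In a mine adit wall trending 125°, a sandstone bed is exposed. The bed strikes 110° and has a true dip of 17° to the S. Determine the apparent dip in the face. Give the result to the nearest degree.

Angle between strike (110°) and section (125°): β = 15°.
tan α = tan 17° × sin 15° = 0.3057 × 0.2588 = 0.0791
apparent dip = arctan 0.0791 = 4.52°

5°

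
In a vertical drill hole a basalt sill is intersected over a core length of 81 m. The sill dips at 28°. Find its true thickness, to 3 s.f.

71.5 m

True thickness t = h · cos(dip) = 81 × cos 28°
t = 81 × 0.8829 = 71.519 m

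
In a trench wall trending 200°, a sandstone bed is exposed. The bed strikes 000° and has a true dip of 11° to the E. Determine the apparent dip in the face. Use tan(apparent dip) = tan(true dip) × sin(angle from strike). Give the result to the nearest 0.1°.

3.8°

Angle between strike (000°) and section (200°): β = 20°.
tan(apparent dip) = tan 11° · sin 20° = 0.0665
apparent dip = arctan 0.0665 = 3.80°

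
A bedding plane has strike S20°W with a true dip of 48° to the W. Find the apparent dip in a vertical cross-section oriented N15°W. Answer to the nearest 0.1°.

Angle between strike (S20°W) and section (N15°W): β = 35°.
tan α = tan 48° × sin 35° = 1.1106 × 0.5736 = 0.6370
apparent dip = arctan 0.6370 = 32.50°

32.5°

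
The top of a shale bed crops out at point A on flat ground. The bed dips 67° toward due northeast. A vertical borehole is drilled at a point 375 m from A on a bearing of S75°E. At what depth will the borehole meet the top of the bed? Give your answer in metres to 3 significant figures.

The hole lies 60° from the dip direction, so the down-dip offset is 375 × cos 60° = 187.50 m.
Depth = down-dip offset × tan(dip) = 187.50 × tan 67° = 187.50 × 2.3559
Depth = 441.72 m

442 m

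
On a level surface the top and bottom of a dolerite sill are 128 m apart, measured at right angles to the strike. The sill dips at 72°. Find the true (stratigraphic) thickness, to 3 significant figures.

True thickness t = w · sin(dip) = 128 × sin 72°
t = 128 × 0.9511 = 121.735 m

122 m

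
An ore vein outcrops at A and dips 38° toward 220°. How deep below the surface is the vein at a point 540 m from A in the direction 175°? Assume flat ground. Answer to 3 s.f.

The hole lies 45° from the dip direction, so the down-dip offset is 540 × cos 45° = 381.84 m.
Depth = down-dip offset × tan(dip) = 381.84 × tan 38° = 381.84 × 0.7813
Depth = 298.32 m

298 m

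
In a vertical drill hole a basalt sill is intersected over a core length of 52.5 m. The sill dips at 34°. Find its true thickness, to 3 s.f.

True thickness t = h · cos(dip) = 52.5 × cos 34°
t = 52.5 × 0.8290 = 43.524 m

43.5 m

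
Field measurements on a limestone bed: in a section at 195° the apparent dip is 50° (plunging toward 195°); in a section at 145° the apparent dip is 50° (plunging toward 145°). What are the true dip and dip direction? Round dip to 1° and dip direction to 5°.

The two traces are lines in the plane: v₁ = (sin 195°·cos 50°, cos 195°·cos 50°, −sin 50°), v₂ = (sin 145°·cos 50°, cos 145°·cos 50°, −sin 50°).
Cross product v₁ × v₂ gives the pole to the plane: n ∝ (0.072, -0.410, 0.317).
tan δ = √(n_x²+n_y²)/n_z = 0.416/0.317, so δ = 52.7°.
The horizontal component of n points toward azimuth atan2(n_x, n_y) = 170°, the dip direction.

true dip 53°, dip direction 170°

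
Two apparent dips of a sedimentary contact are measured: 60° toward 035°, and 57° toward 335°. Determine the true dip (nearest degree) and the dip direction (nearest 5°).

The two traces are lines in the plane: v₁ = (sin 35°·cos 60°, cos 35°·cos 60°, −sin 60°), v₂ = (sin 335°·cos 57°, cos 335°·cos 57°, −sin 57°).
The plane normal is n = v₁ × v₂ ∝ (0.084, 0.440, 0.236).
True dip = arccos(n_z / |n|) = arccos(0.4660) = 62.2°.
The horizontal component of n points toward azimuth atan2(n_x, n_y) = 11°, the dip direction.

true dip 62°, dip direction 010°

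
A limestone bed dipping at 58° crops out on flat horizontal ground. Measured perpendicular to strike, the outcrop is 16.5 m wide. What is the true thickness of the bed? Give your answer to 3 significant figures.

14.0 m

True thickness t = w · sin(dip) = 16.5 × sin 58°
t = 16.5 × 0.8480 = 13.993 m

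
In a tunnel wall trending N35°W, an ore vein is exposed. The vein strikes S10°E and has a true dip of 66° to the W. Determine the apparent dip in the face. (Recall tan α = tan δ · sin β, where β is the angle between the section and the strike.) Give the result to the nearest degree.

44°

Angle between strike (S10°E) and section (N35°W): β = 25°.
tan α = tan 66° × sin 25° = 2.2460 × 0.4226 = 0.9492
apparent dip = arctan 0.9492 = 43.51°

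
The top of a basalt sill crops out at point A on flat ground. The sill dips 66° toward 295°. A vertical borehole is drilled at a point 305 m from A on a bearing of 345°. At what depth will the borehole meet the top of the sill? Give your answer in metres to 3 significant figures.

The hole lies 50° from the dip direction, so the down-dip offset is 305 × cos 50° = 196.05 m.
Depth = down-dip offset × tan(dip) = 196.05 × tan 66° = 196.05 × 2.2460
Depth = 440.34 m

440 m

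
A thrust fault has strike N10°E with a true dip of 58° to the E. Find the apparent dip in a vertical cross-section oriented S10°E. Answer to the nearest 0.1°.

The strike is N10°E and the section trends S10°E; the acute angle between them is β = 20°.
tan α = tan 58° × sin 20° = 1.6003 × 0.3420 = 0.5473
apparent dip = arctan 0.5473 = 28.69°

28.7°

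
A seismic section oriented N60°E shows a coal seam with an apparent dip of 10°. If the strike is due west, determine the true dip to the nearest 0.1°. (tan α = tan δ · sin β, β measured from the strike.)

The section is 30° from the strike.
tan(true dip) = tan 10° / sin 30° = 0.3527
δ = arctan(0.3527) = 19.43°

19.4°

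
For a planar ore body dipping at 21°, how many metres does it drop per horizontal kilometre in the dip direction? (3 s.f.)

384 m

drop per km = 1000 × tan 21° = 1000 × 0.3839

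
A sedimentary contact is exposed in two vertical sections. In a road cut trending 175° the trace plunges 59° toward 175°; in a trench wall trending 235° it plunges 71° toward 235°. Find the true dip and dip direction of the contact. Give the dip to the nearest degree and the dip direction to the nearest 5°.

The two traces are lines in the plane: v₁ = (sin 175°·cos 59°, cos 175°·cos 59°, −sin 59°), v₂ = (sin 235°·cos 71°, cos 235°·cos 71°, −sin 71°).
The plane normal is n = v₁ × v₂ ∝ (-0.325, -0.271, 0.145).
True dip = arccos(n_z / |n|) = arccos(0.3245) = 71.1°.
The horizontal component of n points toward azimuth atan2(n_x, n_y) = 230°, the dip direction.

true dip 71°, dip direction 230°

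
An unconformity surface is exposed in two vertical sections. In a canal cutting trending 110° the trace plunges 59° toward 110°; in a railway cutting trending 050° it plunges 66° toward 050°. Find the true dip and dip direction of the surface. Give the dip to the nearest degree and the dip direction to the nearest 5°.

The two traces are lines in the plane: v₁ = (sin 110°·cos 59°, cos 110°·cos 59°, −sin 59°), v₂ = (sin 50°·cos 66°, cos 50°·cos 66°, −sin 66°).
Cross product v₁ × v₂ gives the pole to the plane: n ∝ (0.385, 0.175, 0.181).
tan δ = √(n_x²+n_y²)/n_z = 0.423/0.181, so δ = 66.8°.
The horizontal component of n points toward azimuth atan2(n_x, n_y) = 66°, the dip direction.

true dip 67°, dip direction 065°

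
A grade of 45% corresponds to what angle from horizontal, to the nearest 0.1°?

tan θ = 45/100 = 0.4500
θ = arctan(0.4500) = 24.23°

24.2°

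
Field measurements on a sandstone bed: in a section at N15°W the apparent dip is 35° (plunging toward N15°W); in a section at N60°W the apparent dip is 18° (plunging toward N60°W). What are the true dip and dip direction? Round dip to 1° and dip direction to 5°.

true dip 37°, dip direction 005°

The two traces are lines in the plane: v₁ = (sin 345°·cos 35°, cos 345°·cos 35°, −sin 35°), v₂ = (sin 300°·cos 18°, cos 300°·cos 18°, −sin 18°).
n = v₁ × v₂ = (0.028, 0.407, 0.551) (taken with n_z > 0).
tan δ = √(n_x²+n_y²)/n_z = 0.408/0.551, so δ = 36.5°.
The horizontal component of n points toward azimuth atan2(n_x, n_y) = 4°, the dip direction.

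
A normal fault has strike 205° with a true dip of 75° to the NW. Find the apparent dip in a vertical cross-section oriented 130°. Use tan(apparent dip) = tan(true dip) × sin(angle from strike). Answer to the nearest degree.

The section lies 75° from the strike.
tan α = tan 75° × sin 75° = 3.7321 × 0.9659 = 3.6049
apparent dip = arctan 3.6049 = 74.50°

74°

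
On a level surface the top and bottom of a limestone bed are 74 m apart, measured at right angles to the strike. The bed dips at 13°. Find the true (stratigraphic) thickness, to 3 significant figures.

16.6 m

True thickness t = w · sin(dip) = 74 × sin 13°
t = 74 × 0.2250 = 16.646 m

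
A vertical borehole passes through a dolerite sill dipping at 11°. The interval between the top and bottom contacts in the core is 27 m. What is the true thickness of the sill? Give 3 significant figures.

26.5 m

True thickness t = h · cos(dip) = 27 × cos 11°
t = 27 × 0.9816 = 26.504 m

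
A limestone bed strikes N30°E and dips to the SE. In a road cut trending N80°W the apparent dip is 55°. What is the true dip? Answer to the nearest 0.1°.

56.7°

The section is 70° from the strike.
tan δ = tan α / sin β = tan 55° / sin 70° = 1.4281 / 0.9397 = 1.5198
true dip = arctan 1.5198 = 56.66°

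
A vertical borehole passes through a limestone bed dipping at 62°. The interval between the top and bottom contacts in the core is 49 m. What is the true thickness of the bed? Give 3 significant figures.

23.0 m

True thickness t = h · cos(dip) = 49 × cos 62°
t = 49 × 0.4695 = 23.004 m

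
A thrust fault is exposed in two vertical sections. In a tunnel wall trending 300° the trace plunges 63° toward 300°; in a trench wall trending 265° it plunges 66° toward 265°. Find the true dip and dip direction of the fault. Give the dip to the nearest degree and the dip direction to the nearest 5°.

true dip 66°, dip direction 270°

The two traces are lines in the plane: v₁ = (sin 300°·cos 63°, cos 300°·cos 63°, −sin 63°), v₂ = (sin 265°·cos 66°, cos 265°·cos 66°, −sin 66°).
Cross product v₁ × v₂ gives the pole to the plane: n ∝ (-0.239, 0.002, 0.106).
True dip = arccos(n_z / |n|) = arccos(0.4052) = 66.1°.
The horizontal component of n points toward azimuth atan2(n_x, n_y) = 270°, the dip direction.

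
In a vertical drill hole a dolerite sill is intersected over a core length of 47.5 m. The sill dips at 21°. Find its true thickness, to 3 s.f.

True thickness t = h · cos(dip) = 47.5 × cos 21°
t = 47.5 × 0.9336 = 44.345 m

44.3 m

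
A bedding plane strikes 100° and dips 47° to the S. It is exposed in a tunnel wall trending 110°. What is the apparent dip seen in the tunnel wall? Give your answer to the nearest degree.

Angle between strike (100°) and section (110°): β = 10°.
tan(apparent dip) = tan 47° · sin 10° = 0.1862
apparent dip = arctan 0.1862 = 10.55°

11°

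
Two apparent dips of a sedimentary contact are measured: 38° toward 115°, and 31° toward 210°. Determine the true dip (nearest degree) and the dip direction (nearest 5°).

Each apparent-dip line lies in the plane. As unit vectors (x east, y north, z up), v₁ plunges 38°→115° and v₂ plunges 31°→210°.
Cross product v₁ × v₂ gives the pole to the plane: n ∝ (0.286, -0.632, 0.673).
Dip δ = arctan(|n_h|/n_z) = arctan(0.693/0.673) = 45.9°.
The horizontal component of n points toward azimuth atan2(n_x, n_y) = 156°, the dip direction.

true dip 46°, dip direction 155°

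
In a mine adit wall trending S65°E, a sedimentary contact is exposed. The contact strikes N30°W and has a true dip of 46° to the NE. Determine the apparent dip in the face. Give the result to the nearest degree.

The strike is N30°W and the section trends S65°E; the acute angle between them is β = 35°.
tan α = tan 46° × sin 35° = 1.0355 × 0.5736 = 0.5940
α = arctan(0.5940) = 30.71°

31°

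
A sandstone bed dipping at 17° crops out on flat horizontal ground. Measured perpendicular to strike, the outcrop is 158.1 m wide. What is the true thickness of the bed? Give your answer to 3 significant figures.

True thickness t = w · sin(dip) = 158.1 × sin 17°
t = 158.1 × 0.2924 = 46.224 m

46.2 m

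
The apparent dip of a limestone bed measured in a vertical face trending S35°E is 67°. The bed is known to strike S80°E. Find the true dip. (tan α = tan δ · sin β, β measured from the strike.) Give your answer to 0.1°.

73.3°

β = acute angle between strike S80°E and section S35°E = 45°.
tan δ = tan α / sin β = tan 67° / sin 45° = 2.3559 / 0.7071 = 3.3317
δ = arctan(3.3317) = 73.29°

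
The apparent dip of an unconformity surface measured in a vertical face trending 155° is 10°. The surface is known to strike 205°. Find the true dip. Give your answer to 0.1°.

The section is 50° from the strike.
tan(true dip) = tan 10° / sin 50° = 0.2302
δ = arctan(0.2302) = 12.96°

13.0°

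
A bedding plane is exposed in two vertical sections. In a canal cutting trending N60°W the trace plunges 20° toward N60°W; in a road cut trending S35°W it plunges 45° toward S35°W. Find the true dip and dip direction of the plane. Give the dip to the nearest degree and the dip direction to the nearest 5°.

true dip 46°, dip direction 230°

Represent each trace as a vector plunging at its apparent dip toward its trend (east-north-up frame): v₁ = (-0.814, 0.470, -0.342), v₂ = (-0.406, -0.579, -0.707).
n = v₁ × v₂ = (-0.530, -0.437, 0.662) (taken with n_z > 0).
True dip = arccos(n_z / |n|) = arccos(0.6938) = 46.1°.
The horizontal component of n points toward azimuth atan2(n_x, n_y) = 231°, the dip direction.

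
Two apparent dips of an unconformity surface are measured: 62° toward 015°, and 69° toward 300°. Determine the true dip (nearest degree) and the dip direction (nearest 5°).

Each apparent-dip line lies in the plane. As unit vectors (x east, y north, z up), v₁ plunges 62°→015° and v₂ plunges 69°→300°.
n = v₁ × v₂ = (-0.265, 0.387, 0.163) (taken with n_z > 0).
tan δ = √(n_x²+n_y²)/n_z = 0.470/0.163, so δ = 70.9°.
Dip direction = azimuth of (n_x, n_y) = atan2(-0.265, 0.387) = 326°.

true dip 71°, dip direction 325°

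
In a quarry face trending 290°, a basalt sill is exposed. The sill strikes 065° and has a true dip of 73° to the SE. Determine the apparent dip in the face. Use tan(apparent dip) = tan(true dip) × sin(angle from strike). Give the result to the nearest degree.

67°

Angle between strike (065°) and section (290°): β = 45°.
tan(apparent dip) = tan 73° · sin 45° = 2.3128
apparent dip = arctan 2.3128 = 66.62°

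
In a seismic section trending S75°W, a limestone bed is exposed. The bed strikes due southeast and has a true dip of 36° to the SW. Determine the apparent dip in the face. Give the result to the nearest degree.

Angle between strike (due southeast) and section (S75°W): β = 60°.
tan(apparent dip) = tan 36° · sin 60° = 0.6292
α = arctan(0.6292) = 32.18°

32°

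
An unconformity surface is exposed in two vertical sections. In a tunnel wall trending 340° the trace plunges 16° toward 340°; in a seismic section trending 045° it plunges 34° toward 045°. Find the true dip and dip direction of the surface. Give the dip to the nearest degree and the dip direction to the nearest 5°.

The two traces are lines in the plane: v₁ = (sin 340°·cos 16°, cos 340°·cos 16°, −sin 16°), v₂ = (sin 45°·cos 34°, cos 45°·cos 34°, −sin 34°).
n = v₁ × v₂ = (0.344, 0.345, 0.722) (taken with n_z > 0).
Dip δ = arctan(|n_h|/n_z) = arctan(0.487/0.722) = 34.0°.
Dip direction = azimuth of (n_x, n_y) = atan2(0.344, 0.345) = 45°.

true dip 34°, dip direction 045°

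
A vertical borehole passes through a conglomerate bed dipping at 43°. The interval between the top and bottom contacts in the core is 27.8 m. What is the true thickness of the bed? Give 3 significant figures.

True thickness t = h · cos(dip) = 27.8 × cos 43°
t = 27.8 × 0.7314 = 20.332 m

20.3 m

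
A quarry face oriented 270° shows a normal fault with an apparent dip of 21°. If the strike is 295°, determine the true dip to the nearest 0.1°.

42.2°

The section is 25° from the strike.
tan δ = tan α / sin β = tan 21° / sin 25° = 0.3839 / 0.4226 = 0.9083
δ = arctan(0.9083) = 42.25°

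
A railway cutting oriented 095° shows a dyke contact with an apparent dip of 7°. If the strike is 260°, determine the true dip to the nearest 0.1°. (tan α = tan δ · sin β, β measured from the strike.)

The section is 15° from the strike.
tan(true dip) = tan 7° / sin 15° = 0.4744
δ = arctan(0.4744) = 25.38°

25.4°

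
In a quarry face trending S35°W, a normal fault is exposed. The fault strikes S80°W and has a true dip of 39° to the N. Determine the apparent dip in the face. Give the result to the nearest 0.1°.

The strike is S80°W and the section trends S35°W; the acute angle between them is β = 45°.
tan(apparent dip) = tan 39° · sin 45° = 0.5726
apparent dip = arctan 0.5726 = 29.80°

29.8°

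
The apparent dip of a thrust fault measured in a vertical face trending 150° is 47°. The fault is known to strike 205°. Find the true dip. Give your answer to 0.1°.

β = acute angle between strike 205° and section 150° = 55°.
tan(true dip) = tan 47° / sin 55° = 1.3091
true dip = arctan 1.3091 = 52.62°

52.6°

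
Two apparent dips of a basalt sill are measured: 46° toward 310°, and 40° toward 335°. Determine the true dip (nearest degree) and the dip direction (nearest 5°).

true dip 47°, dip direction 295°

The two traces are lines in the plane: v₁ = (sin 310°·cos 46°, cos 310°·cos 46°, −sin 46°), v₂ = (sin 335°·cos 40°, cos 335°·cos 40°, −sin 40°).
Cross product v₁ × v₂ gives the pole to the plane: n ∝ (-0.212, 0.109, 0.225).
tan δ = √(n_x²+n_y²)/n_z = 0.239/0.225, so δ = 46.7°.
The horizontal component of n points toward azimuth atan2(n_x, n_y) = 297°, the dip direction.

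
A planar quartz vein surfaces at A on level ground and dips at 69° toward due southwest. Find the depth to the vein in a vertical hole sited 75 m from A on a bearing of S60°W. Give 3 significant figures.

189 m

The hole lies 15° from the dip direction, so the down-dip offset is 75 × cos 15° = 72.44 m.
Depth = down-dip offset × tan(dip) = 72.44 × tan 69° = 72.44 × 2.6051
Depth = 188.72 m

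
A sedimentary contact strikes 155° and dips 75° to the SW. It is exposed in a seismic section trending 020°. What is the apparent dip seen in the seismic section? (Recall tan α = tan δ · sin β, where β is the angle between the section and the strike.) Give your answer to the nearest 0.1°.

69.2°

Angle between strike (155°) and section (020°): β = 45°.
tan(apparent dip) = tan 75° · sin 45° = 2.6390
apparent dip = arctan 2.6390 = 69.25°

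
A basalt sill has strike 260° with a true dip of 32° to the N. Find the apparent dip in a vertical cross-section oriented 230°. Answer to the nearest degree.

17°

The section lies 30° from the strike.
tan(apparent dip) = tan 32° · sin 30° = 0.3124
apparent dip = arctan 0.3124 = 17.35°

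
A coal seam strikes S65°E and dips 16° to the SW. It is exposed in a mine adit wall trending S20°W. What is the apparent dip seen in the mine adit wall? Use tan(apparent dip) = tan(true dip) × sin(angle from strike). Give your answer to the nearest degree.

The strike is S65°E and the section trends S20°W; the acute angle between them is β = 85°.
tan α = tan 16° × sin 85° = 0.2867 × 0.9962 = 0.2857
α = arctan(0.2857) = 15.94°

16°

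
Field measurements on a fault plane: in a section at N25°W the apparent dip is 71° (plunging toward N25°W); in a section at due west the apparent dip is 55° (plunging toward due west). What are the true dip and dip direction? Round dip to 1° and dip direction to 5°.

Represent each trace as a vector plunging at its apparent dip toward its trend (east-north-up frame): v₁ = (-0.138, 0.295, -0.946), v₂ = (-0.574, -0.000, -0.819).
Cross product v₁ × v₂ gives the pole to the plane: n ∝ (-0.242, 0.430, 0.169).
True dip = arccos(n_z / |n|) = arccos(0.3247) = 71.1°.
Dip direction = azimuth of (n_x, n_y) = atan2(-0.242, 0.430) = 331°.

true dip 71°, dip direction 330°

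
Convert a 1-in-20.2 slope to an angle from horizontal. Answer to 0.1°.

tan θ = 1/20.2 = 0.0495
θ = arctan(0.0495) = 2.83°

2.8°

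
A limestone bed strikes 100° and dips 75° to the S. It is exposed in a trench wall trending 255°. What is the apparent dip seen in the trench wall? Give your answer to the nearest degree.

The section lies 25° from the strike.
tan α = tan 75° × sin 25° = 3.7321 × 0.4226 = 1.5772
apparent dip = arctan 1.5772 = 57.62°

58°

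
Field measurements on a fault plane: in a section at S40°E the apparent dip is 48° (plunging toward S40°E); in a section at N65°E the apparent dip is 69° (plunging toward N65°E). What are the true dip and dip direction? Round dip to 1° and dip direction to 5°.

Represent each trace as a vector plunging at its apparent dip toward its trend (east-north-up frame): v₁ = (0.430, -0.513, -0.743), v₂ = (0.325, 0.151, -0.934).
Cross product v₁ × v₂ gives the pole to the plane: n ∝ (0.591, 0.160, 0.232).
Dip δ = arctan(|n_h|/n_z) = arctan(0.612/0.232) = 69.3°.
Dip direction = azimuth of (n_x, n_y) = atan2(0.591, 0.160) = 75°.

true dip 69°, dip direction 075°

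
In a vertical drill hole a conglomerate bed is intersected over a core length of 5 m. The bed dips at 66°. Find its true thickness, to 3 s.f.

2.03 m

True thickness t = h · cos(dip) = 5 × cos 66°
t = 5 × 0.4067 = 2.034 m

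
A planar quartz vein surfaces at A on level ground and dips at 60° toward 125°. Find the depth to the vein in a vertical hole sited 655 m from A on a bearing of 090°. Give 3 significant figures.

929 m

The hole lies 35° from the dip direction, so the down-dip offset is 655 × cos 35° = 536.54 m.
Depth = down-dip offset × tan(dip) = 536.54 × tan 60° = 536.54 × 1.7321
Depth = 929.32 m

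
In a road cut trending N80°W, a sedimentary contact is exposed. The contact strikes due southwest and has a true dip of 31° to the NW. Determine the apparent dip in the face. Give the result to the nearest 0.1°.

The strike is due southwest and the section trends N80°W; the acute angle between them is β = 55°.
tan(apparent dip) = tan 31° · sin 55° = 0.4922
apparent dip = arctan 0.4922 = 26.21°

26.2°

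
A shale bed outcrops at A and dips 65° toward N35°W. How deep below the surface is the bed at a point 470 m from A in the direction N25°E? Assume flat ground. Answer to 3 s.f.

504 m

The hole lies 60° from the dip direction, so the down-dip offset is 470 × cos 60° = 235.00 m.
Depth = down-dip offset × tan(dip) = 235.00 × tan 65° = 235.00 × 2.1445
Depth = 503.96 m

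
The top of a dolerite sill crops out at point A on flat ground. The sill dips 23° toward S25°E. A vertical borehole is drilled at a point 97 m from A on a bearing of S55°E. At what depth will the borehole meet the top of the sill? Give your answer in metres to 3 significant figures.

The hole lies 30° from the dip direction, so the down-dip offset is 97 × cos 30° = 84.00 m.
Depth = down-dip offset × tan(dip) = 84.00 × tan 23° = 84.00 × 0.4245
Depth = 35.66 m

35.7 m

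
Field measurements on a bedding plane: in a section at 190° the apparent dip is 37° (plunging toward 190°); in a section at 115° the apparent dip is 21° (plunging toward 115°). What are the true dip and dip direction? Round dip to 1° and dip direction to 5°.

true dip 38°, dip direction 175°

The two traces are lines in the plane: v₁ = (sin 190°·cos 37°, cos 190°·cos 37°, −sin 37°), v₂ = (sin 115°·cos 21°, cos 115°·cos 21°, −sin 21°).
Cross product v₁ × v₂ gives the pole to the plane: n ∝ (0.044, -0.559, 0.720).
Dip δ = arctan(|n_h|/n_z) = arctan(0.561/0.720) = 37.9°.
Dip direction = azimuth of (n_x, n_y) = atan2(0.044, -0.559) = 175°.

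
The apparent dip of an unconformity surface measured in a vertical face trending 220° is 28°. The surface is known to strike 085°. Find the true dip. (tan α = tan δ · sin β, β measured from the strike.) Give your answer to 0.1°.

β = acute angle between strike 085° and section 220° = 45°.
tan δ = tan α / sin β = tan 28° / sin 45° = 0.5317 / 0.7071 = 0.7520
true dip = arctan 0.7520 = 36.94°

36.9°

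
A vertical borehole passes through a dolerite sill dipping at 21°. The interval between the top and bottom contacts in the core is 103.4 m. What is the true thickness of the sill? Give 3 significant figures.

True thickness t = h · cos(dip) = 103.4 × cos 21°
t = 103.4 × 0.9336 = 96.532 m

96.5 m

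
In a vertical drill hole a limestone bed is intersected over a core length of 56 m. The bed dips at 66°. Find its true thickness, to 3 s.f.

22.8 m

True thickness t = h · cos(dip) = 56 × cos 66°
t = 56 × 0.4067 = 22.777 m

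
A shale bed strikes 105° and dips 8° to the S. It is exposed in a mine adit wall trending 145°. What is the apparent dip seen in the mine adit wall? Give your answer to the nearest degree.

5°

The strike is 105° and the section trends 145°; the acute angle between them is β = 40°.
tan α = tan 8° × sin 40° = 0.1405 × 0.6428 = 0.0903
α = arctan(0.0903) = 5.16°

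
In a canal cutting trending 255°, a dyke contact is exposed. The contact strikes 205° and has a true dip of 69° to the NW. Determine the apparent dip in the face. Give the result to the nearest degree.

The strike is 205° and the section trends 255°; the acute angle between them is β = 50°.
tan α = tan 69° × sin 50° = 2.6051 × 0.7660 = 1.9956
α = arctan(1.9956) = 63.38°

63°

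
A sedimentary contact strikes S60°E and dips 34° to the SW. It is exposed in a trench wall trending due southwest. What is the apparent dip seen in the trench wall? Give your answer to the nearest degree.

The strike is S60°E and the section trends due southwest; the acute angle between them is β = 75°.
tan α = tan 34° × sin 75° = 0.6745 × 0.9659 = 0.6515
α = arctan(0.6515) = 33.09°

33°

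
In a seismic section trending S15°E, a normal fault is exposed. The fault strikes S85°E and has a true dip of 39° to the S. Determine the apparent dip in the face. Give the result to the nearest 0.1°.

37.3°

Angle between strike (S85°E) and section (S15°E): β = 70°.
tan(apparent dip) = tan 39° · sin 70° = 0.7609
apparent dip = arctan 0.7609 = 37.27°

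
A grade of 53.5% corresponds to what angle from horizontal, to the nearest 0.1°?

tan θ = 53.5/100 = 0.5350
θ = arctan(0.5350) = 28.15°

28.1°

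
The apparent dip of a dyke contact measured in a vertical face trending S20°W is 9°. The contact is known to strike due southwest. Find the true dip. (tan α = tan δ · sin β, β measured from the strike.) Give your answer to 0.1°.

20.5°

β = acute angle between strike due southwest and section S20°W = 25°.
tan δ = tan α / sin β = tan 9° / sin 25° = 0.1584 / 0.4226 = 0.3748
δ = arctan(0.3748) = 20.54°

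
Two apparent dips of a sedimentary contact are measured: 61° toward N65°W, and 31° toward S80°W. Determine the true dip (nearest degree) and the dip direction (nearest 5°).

true dip 67°, dip direction 335°

Represent each trace as a vector plunging at its apparent dip toward its trend (east-north-up frame): v₁ = (-0.439, 0.205, -0.875), v₂ = (-0.844, -0.149, -0.515).
n = v₁ × v₂ = (-0.236, 0.512, 0.238) (taken with n_z > 0).
Dip δ = arctan(|n_h|/n_z) = arctan(0.564/0.238) = 67.1°.
Dip direction = azimuth of (n_x, n_y) = atan2(-0.236, 0.512) = 335°.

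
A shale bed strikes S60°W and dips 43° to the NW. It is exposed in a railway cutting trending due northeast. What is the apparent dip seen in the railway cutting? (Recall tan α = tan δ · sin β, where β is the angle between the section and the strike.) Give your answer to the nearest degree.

14°

The strike is S60°W and the section trends due northeast; the acute angle between them is β = 15°.
tan α = tan 43° × sin 15° = 0.9325 × 0.2588 = 0.2414
α = arctan(0.2414) = 13.57°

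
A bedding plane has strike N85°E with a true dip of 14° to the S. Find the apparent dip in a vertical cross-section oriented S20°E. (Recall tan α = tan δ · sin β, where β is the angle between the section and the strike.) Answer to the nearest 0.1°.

The strike is N85°E and the section trends S20°E; the acute angle between them is β = 75°.
tan(apparent dip) = tan 14° · sin 75° = 0.2408
apparent dip = arctan 0.2408 = 13.54°

13.5°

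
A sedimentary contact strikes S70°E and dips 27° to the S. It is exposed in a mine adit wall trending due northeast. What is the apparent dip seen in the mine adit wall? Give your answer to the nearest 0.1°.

Angle between strike (S70°E) and section (due northeast): β = 65°.
tan(apparent dip) = tan 27° · sin 65° = 0.4618
α = arctan(0.4618) = 24.79°

24.8°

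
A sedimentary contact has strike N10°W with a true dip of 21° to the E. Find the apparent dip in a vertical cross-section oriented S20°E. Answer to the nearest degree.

Angle between strike (N10°W) and section (S20°E): β = 10°.
tan α = tan 21° × sin 10° = 0.3839 × 0.1736 = 0.0667
apparent dip = arctan 0.0667 = 3.81°

4°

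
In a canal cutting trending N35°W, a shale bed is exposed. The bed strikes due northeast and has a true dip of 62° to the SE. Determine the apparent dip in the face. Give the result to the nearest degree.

The section lies 80° from the strike.
tan(apparent dip) = tan 62° · sin 80° = 1.8522
apparent dip = arctan 1.8522 = 61.63°

62°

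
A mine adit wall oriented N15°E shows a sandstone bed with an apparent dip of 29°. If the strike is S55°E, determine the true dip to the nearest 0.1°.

30.5°

The section is 70° from the strike.
tan δ = tan α / sin β = tan 29° / sin 70° = 0.5543 / 0.9397 = 0.5899
δ = arctan(0.5899) = 30.54°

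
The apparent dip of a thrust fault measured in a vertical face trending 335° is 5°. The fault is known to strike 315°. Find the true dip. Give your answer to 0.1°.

14.3°

The section is 20° from the strike.
tan(true dip) = tan 5° / sin 20° = 0.2558
δ = arctan(0.2558) = 14.35°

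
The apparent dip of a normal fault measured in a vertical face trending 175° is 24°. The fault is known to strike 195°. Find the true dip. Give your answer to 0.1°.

52.5°

The section is 20° from the strike.
tan δ = tan α / sin β = tan 24° / sin 20° = 0.4452 / 0.3420 = 1.3018
δ = arctan(1.3018) = 52.47°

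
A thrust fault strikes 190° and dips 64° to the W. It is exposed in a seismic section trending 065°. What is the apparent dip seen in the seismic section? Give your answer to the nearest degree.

59°

The strike is 190° and the section trends 065°; the acute angle between them is β = 55°.
tan(apparent dip) = tan 64° · sin 55° = 1.6795
α = arctan(1.6795) = 59.23°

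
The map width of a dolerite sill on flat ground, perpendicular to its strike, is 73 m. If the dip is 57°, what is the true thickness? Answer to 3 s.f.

61.2 m

True thickness t = w · sin(dip) = 73 × sin 57°
t = 73 × 0.8387 = 61.223 m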